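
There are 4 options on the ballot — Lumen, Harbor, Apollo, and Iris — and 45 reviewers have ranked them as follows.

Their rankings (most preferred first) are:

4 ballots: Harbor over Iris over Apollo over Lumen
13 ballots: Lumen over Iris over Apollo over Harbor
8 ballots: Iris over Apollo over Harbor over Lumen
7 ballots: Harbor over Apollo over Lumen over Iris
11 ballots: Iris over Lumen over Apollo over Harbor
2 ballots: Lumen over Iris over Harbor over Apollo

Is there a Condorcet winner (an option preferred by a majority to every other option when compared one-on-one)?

Yes

Head-to-head results (45 voters total):
Lumen vs Harbor: Lumen wins 26–19.
Lumen vs Apollo: Lumen wins 26–19.
Lumen vs Iris: Iris wins 23–22.
Harbor vs Apollo: Apollo wins 32–13.
Harbor vs Iris: Iris wins 34–11.
Apollo vs Iris: Iris wins 38–7.
Iris beats each rival — Lumen (23–22), Harbor (34–11), Apollo (38–7) — so Iris is the Condorcet winner.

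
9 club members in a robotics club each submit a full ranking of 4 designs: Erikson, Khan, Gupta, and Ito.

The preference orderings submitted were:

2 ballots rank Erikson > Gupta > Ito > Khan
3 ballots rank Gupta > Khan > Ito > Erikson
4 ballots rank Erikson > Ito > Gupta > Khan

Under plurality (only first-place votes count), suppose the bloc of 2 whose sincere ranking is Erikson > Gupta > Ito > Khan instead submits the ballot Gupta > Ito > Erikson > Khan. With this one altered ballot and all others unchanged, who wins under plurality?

First-place totals with the altered ballot: Erikson 4, Khan 0, Gupta 5, Ito 0.
The switch changes the winner from Erikson to Gupta.

Gupta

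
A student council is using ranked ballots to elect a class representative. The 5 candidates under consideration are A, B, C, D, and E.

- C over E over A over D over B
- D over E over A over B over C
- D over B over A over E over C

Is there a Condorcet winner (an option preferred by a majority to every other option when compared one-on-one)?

Head-to-head results (3 voters total):
A vs B: A wins 2–1.
A vs C: A wins 2–1.
A vs D: D wins 2–1.
A vs E: E wins 2–1.
B vs C: B wins 2–1.
B vs D: D wins 3–0.
B vs E: E wins 2–1.
C vs D: D wins 2–1.
C vs E: E wins 2–1.
D vs E: D wins 2–1.
D beats each rival — A (2–1), B (3–0), C (2–1), E (2–1) — so D is the Condorcet winner.

Yes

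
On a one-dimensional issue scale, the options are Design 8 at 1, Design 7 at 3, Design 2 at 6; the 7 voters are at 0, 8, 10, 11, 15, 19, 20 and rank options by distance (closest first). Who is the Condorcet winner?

With single-peaked preferences on a line, the Condorcet winner is the candidate closest to the median voter.
The median voter (position 11) is closest to Design 2 at 6.
Check: Design 2 vs Design 8 — voters closer to Design 2: 6 of 7.

Design 2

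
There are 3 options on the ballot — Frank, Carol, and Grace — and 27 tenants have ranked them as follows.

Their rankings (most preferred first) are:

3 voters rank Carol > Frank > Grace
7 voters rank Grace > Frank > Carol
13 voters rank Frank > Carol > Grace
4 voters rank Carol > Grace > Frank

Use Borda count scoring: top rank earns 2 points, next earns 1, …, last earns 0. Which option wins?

Frank

Borda scores:
  Frank: 3·1 + 7·1 + 13·2 + 4·0 = 36
  Carol: 3·2 + 7·0 + 13·1 + 4·2 = 27
  Grace: 3·0 + 7·2 + 13·0 + 4·1 = 18
Frank has the highest total.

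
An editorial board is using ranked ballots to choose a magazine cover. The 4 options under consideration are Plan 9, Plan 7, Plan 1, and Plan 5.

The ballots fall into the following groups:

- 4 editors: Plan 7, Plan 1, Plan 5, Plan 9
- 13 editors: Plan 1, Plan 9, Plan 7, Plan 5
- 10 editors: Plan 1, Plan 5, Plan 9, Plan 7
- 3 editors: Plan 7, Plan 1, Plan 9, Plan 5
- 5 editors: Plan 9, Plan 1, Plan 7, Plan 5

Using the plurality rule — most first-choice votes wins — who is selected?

First-place vote totals:
  Plan 9: 5
  Plan 7: 7
  Plan 1: 23
  Plan 5: 0
Plan 1 has the most first-place votes.

Plan 1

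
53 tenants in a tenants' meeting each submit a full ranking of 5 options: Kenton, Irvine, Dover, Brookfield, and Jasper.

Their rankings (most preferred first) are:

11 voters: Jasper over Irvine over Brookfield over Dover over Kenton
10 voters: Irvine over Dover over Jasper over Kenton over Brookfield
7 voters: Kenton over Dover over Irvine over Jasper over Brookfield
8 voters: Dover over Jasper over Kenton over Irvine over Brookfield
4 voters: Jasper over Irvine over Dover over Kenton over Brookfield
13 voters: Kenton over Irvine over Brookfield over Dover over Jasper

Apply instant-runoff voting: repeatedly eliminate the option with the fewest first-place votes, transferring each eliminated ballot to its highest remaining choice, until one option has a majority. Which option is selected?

Round 1: Kenton 20, Jasper 15, Irvine 10, Dover 8, Brookfield 0. Brookfield has the fewest and is eliminated.
Round 2: Kenton 20, Jasper 15, Irvine 10, Dover 8. Dover has the fewest and is eliminated.
Round 3: Jasper 23, Kenton 20, Irvine 10. Irvine has the fewest and is eliminated.
Round 4: Jasper 33, Kenton 20. Jasper has a majority.

Jasper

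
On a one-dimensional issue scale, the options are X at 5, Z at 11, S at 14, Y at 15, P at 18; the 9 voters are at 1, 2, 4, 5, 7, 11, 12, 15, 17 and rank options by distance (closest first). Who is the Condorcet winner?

With single-peaked preferences on a line, the Condorcet winner is the candidate closest to the median voter.
The median voter (position 7) is closest to X at 5.
Check: X vs Y — voters closer to X: 5 of 9.

X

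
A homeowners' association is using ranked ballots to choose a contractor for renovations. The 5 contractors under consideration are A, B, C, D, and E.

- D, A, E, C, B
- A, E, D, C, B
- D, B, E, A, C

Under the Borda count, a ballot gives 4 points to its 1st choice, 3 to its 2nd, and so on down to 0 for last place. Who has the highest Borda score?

Borda scores:
  A: 3 + 4 + 1 = 8
  B: 0 + 0 + 3 = 3
  C: 1 + 1 + 0 = 2
  D: 4 + 2 + 4 = 10
  E: 2 + 3 + 2 = 7
D has the highest total.

D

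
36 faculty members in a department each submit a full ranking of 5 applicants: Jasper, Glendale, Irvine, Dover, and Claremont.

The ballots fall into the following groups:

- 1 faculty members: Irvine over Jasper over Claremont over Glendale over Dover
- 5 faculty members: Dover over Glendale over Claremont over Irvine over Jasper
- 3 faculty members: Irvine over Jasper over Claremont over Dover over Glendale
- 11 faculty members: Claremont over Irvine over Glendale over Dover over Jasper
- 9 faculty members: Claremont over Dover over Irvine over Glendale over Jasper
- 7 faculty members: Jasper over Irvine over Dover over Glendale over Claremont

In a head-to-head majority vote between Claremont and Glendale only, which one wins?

Ballots ranking Claremont above Glendale: 1+3+11+9 = 24.
Ballots ranking Glendale above Claremont: 5+7 = 12.
Claremont wins the head-to-head, 24–12.

Claremont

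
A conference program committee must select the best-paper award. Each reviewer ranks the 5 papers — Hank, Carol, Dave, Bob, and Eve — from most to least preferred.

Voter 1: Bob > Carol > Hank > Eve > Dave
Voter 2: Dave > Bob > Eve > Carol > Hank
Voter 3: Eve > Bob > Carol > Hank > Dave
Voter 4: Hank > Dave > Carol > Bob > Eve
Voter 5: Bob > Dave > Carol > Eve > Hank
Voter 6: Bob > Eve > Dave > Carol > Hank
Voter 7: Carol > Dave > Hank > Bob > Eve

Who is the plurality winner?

First-place vote totals:
  Hank: 1
  Carol: 1
  Dave: 1
  Bob: 3
  Eve: 1
Bob has the most first-place votes.

Bob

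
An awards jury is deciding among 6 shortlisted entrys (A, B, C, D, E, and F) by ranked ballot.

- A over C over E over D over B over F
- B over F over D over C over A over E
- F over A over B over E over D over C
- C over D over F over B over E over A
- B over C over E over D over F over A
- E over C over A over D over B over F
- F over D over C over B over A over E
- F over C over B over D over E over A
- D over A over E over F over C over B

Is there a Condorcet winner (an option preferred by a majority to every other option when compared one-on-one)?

No

Head-to-head results (9 voters total):
A vs B: B wins 5–4.
A vs C: C wins 6–3.
A vs D: D wins 6–3.
A vs E: A wins 5–4.
A vs F: F wins 6–3.
B vs C: C wins 6–3.
B vs D: D wins 5–4.
B vs E: B wins 6–3.
B vs F: F wins 5–4.
C vs D: C wins 5–4.
C vs E: C wins 6–3.
C vs F: F wins 5–4.
D vs E: D wins 5–4.
D vs F: D wins 5–4.
E vs F: F wins 5–4.
No candidate beats all others: C beats D beats F beats C, a majority cycle.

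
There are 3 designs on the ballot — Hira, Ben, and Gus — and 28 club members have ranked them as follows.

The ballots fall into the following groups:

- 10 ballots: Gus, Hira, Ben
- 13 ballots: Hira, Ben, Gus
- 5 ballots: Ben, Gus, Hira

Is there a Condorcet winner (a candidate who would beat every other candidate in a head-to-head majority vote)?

No

Head-to-head results (28 voters total):
Hira vs Ben: Hira wins 23–5.
Hira vs Gus: Gus wins 15–13.
Ben vs Gus: Ben wins 18–10.
No candidate beats all others: Hira beats Ben beats Gus beats Hira, a majority cycle.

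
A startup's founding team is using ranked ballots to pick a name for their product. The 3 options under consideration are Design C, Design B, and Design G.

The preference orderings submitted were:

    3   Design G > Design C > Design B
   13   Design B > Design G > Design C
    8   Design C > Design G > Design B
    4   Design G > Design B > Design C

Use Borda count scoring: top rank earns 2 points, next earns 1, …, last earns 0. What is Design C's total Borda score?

19

Borda scores:
  Design C: 3·1 + 13·0 + 8·2 + 4·0 = 19
  Design B: 3·0 + 13·2 + 8·0 + 4·1 = 30
  Design G: 3·2 + 13·1 + 8·1 + 4·2 = 35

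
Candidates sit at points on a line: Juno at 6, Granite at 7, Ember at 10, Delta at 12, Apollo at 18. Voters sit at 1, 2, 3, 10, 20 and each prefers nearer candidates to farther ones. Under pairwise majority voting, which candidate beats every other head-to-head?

Juno

With single-peaked preferences on a line, the Condorcet winner is the candidate closest to the median voter.
The median voter (position 3) is closest to Juno at 6.
Check: Juno vs Ember — voters closer to Juno: 3 of 5.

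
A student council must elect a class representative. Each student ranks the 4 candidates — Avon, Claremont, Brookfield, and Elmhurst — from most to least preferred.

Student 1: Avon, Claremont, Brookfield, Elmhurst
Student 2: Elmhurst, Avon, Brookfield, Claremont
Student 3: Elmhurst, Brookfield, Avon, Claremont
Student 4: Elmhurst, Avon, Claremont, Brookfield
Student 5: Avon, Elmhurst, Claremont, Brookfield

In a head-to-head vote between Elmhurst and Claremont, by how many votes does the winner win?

3

Ballots ranking Elmhurst above Claremont: 4.
Ballots ranking Claremont above Elmhurst: 1.
Elmhurst wins 4–1, a margin of 3.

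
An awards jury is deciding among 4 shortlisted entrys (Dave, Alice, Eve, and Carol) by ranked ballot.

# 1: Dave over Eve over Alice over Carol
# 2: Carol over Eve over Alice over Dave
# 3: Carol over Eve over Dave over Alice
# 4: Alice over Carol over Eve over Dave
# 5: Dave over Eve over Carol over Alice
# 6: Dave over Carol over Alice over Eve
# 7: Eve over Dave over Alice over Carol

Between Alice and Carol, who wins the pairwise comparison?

Carol

Ballots ranking Alice above Carol: 3.
Ballots ranking Carol above Alice: 4.
Carol wins the head-to-head, 4–3.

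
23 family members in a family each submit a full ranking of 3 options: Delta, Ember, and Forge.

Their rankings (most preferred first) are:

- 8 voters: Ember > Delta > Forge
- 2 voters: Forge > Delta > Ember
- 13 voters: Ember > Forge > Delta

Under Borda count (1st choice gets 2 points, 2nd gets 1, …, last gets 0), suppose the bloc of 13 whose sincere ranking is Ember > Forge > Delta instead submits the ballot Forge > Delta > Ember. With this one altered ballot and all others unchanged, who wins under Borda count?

Borda totals with the altered ballot: Delta 23, Ember 16, Forge 30.
The switch changes the winner from Ember to Forge.

Forge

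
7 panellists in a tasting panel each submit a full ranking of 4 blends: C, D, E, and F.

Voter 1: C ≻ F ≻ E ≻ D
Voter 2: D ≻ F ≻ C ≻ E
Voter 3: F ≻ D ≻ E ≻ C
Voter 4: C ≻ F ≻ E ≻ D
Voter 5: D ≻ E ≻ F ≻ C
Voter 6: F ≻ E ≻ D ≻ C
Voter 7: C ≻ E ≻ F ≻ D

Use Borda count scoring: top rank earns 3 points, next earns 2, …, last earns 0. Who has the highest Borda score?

F

Borda scores:
  C: 3 + 1 + 0 + 3 + 0 + 0 + 3 = 10
  D: 0 + 3 + 2 + 0 + 3 + 1 + 0 = 9
  E: 1 + 0 + 1 + 1 + 2 + 2 + 2 = 9
  F: 2 + 2 + 3 + 2 + 1 + 3 + 1 = 14
F has the highest total.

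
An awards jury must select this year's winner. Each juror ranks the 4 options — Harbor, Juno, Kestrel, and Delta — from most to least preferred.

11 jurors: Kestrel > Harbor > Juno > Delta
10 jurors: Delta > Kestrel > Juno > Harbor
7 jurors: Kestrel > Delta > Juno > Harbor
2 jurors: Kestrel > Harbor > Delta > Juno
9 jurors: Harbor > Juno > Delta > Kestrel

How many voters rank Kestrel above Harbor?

Ballots ranking Kestrel above Harbor: 11+10+7+2 = 30.
Ballots ranking Harbor above Kestrel: 9.
So 30 of 39 voters prefer Kestrel to Harbor.

30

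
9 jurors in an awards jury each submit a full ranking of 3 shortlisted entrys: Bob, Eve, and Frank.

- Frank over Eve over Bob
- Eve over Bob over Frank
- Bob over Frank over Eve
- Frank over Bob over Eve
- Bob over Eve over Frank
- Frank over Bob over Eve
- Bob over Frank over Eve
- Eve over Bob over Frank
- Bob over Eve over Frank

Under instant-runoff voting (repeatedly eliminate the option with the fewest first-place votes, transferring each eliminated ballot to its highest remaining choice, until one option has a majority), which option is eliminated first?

Round 1: Bob 4, Frank 3, Eve 2. Eve has the fewest and is eliminated.
Round 2: Bob 6, Frank 3. Bob has a majority.

Eve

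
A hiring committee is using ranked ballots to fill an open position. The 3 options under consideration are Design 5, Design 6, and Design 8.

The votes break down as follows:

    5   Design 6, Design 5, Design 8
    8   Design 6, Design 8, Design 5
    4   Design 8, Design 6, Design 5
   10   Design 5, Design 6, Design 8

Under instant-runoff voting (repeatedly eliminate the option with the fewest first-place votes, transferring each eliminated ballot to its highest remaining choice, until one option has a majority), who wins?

Design 6

Round 1: Design 6 13, Design 5 10, Design 8 4. Design 8 has the fewest and is eliminated.
Round 2: Design 6 17, Design 5 10. Design 6 has a majority.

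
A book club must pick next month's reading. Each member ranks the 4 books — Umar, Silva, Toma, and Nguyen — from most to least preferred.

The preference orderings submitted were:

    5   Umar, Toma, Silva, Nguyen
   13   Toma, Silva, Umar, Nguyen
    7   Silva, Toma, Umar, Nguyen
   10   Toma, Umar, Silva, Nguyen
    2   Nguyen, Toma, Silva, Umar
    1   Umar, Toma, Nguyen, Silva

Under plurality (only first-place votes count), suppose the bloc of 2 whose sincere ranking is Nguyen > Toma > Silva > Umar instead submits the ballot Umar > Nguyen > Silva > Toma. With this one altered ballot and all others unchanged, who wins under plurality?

First-place totals with the altered ballot: Umar 8, Silva 7, Toma 23, Nguyen 0.
The winner is unchanged: still Toma.

Toma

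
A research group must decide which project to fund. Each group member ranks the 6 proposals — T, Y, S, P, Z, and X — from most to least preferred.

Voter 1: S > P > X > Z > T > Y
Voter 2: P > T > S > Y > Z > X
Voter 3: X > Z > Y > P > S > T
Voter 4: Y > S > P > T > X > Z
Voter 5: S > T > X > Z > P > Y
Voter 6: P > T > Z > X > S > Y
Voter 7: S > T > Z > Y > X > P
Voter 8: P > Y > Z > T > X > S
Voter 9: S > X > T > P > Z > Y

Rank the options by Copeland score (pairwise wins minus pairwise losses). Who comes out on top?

S

Pairwise results:
  T vs Y: T wins 6–3.
  T vs S: S wins 6–3.
  T vs P: P wins 6–3.
  T vs Z: T wins 6–3.
  T vs X: T wins 6–3.
  Y vs S: S wins 6–3.
  Y vs P: P wins 6–3.
  Y vs Z: Z wins 6–3.
  Y vs X: X wins 5–4.
  S vs P: S wins 5–4.
  S vs Z: S wins 6–3.
  S vs X: S wins 6–3.
  P vs Z: P wins 6–3.
  P vs X: P wins 5–4.
  Z vs X: X wins 5–4.
Copeland scores (wins − losses):
  T: 3 − 2 = 1
  Y: 0 − 5 = -5
  S: 5 − 0 = 5
  P: 4 − 1 = 3
  Z: 1 − 4 = -3
  X: 2 − 3 = -1
S has the best Copeland score.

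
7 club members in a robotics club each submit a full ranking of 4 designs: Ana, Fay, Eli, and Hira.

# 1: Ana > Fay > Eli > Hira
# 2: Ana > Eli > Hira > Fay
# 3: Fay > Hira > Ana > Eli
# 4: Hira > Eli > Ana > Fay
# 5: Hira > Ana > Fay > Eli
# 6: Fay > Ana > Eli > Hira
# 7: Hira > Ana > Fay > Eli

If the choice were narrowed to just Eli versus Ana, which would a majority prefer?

Ballots ranking Eli above Ana: 1.
Ballots ranking Ana above Eli: 6.
Ana wins the head-to-head, 6–1.

Ana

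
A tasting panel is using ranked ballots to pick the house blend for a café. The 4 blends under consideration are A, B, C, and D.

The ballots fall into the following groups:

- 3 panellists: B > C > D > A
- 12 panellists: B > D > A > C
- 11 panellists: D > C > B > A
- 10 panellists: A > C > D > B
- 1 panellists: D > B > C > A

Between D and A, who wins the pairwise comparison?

D

Ballots ranking D above A: 3+12+11+1 = 27.
Ballots ranking A above D: 10.
D wins the head-to-head, 27–10.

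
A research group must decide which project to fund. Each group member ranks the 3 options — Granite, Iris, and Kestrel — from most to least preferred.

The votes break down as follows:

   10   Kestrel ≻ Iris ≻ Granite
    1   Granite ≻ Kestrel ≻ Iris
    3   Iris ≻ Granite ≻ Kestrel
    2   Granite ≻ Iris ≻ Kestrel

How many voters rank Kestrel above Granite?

10

Ballots ranking Kestrel above Granite: 10.
Ballots ranking Granite above Kestrel: 1+3+2 = 6.
So 10 of 16 voters prefer Kestrel to Granite.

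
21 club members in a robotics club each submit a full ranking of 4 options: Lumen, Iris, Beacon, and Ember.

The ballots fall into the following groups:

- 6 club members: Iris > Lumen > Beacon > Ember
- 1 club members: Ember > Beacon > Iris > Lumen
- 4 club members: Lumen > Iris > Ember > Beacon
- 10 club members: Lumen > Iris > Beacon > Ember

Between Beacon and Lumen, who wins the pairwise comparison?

Lumen

Ballots ranking Beacon above Lumen: 1.
Ballots ranking Lumen above Beacon: 6+4+10 = 20.
Lumen wins the head-to-head, 20–1.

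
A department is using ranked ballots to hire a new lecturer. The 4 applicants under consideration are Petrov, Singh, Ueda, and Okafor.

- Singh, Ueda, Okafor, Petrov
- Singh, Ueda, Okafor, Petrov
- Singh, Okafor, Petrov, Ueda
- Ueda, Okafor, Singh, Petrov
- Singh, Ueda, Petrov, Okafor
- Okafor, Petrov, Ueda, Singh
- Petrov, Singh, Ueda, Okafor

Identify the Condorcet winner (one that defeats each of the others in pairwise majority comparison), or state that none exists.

Singh

Head-to-head results (7 voters total):
Petrov vs Singh: Singh wins 5–2.
Petrov vs Ueda: Ueda wins 4–3.
Petrov vs Okafor: Okafor wins 5–2.
Singh vs Ueda: Singh wins 5–2.
Singh vs Okafor: Singh wins 5–2.
Ueda vs Okafor: Ueda wins 5–2.
Singh beats each rival — Petrov (5–2), Ueda (5–2), Okafor (5–2) — so Singh is the Condorcet winner.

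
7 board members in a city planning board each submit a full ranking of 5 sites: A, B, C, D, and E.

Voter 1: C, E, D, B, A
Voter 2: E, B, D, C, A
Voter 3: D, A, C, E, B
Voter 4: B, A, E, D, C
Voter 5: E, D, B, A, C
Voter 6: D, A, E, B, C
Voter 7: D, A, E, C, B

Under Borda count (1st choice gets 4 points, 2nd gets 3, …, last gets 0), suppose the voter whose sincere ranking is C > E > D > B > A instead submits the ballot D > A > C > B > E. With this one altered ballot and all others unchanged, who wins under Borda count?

Borda totals with the altered ballot: A 16, B 11, C 6, D 22, E 15.
The winner is unchanged: still D.

D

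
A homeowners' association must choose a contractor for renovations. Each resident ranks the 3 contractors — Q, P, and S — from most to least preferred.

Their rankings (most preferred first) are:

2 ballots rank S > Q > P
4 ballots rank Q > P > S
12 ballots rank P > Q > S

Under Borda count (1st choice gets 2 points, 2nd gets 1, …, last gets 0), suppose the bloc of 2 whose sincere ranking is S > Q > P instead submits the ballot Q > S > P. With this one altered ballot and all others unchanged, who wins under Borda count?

P

Borda totals with the altered ballot: Q 24, P 28, S 2.
The winner is unchanged: still P.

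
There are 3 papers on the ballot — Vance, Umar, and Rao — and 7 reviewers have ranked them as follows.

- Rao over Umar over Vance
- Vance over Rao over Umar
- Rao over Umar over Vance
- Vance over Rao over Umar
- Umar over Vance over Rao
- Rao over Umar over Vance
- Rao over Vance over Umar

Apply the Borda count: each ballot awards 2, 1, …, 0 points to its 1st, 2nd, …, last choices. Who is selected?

Rao

Borda scores:
  Vance: 0 + 2 + 0 + 2 + 1 + 0 + 1 = 6
  Umar: 1 + 0 + 1 + 0 + 2 + 1 + 0 = 5
  Rao: 2 + 1 + 2 + 1 + 0 + 2 + 2 = 10
Rao has the highest total.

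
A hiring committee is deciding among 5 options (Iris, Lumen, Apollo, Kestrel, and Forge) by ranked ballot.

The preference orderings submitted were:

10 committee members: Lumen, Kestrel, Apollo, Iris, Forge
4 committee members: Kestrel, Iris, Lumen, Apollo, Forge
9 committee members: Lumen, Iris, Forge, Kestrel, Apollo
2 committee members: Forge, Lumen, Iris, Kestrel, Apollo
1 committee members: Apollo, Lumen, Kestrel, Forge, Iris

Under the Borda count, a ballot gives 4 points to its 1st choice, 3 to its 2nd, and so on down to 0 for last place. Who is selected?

Borda scores:
  Iris: 10·1 + 4·3 + 9·3 + 2·2 + 0 = 53
  Lumen: 10·4 + 4·2 + 9·4 + 2·3 + 3 = 93
  Apollo: 10·2 + 4·1 + 9·0 + 2·0 + 4 = 28
  Kestrel: 10·3 + 4·4 + 9·1 + 2·1 + 2 = 59
  Forge: 10·0 + 4·0 + 9·2 + 2·4 + 1 = 27
Lumen has the highest total.

Lumen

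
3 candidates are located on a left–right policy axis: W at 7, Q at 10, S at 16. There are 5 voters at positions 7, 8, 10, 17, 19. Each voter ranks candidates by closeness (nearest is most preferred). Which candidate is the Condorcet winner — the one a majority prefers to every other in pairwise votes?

Q

With single-peaked preferences on a line, the Condorcet winner is the candidate closest to the median voter.
The median voter (position 10) is closest to Q at 10.
Check: Q vs W — voters closer to Q: 3 of 5.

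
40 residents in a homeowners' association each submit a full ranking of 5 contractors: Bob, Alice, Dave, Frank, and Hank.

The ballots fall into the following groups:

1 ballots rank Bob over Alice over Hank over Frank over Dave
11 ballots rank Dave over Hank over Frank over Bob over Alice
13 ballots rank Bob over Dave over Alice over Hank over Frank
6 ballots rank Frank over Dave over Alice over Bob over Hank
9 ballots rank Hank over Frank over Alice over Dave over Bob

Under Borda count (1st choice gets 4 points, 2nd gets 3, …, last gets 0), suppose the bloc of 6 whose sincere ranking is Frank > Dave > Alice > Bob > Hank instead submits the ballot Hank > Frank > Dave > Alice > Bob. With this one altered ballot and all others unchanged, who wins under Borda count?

Hank

Borda totals with the altered ballot: Bob 67, Alice 53, Dave 104, Frank 68, Hank 108.
The switch changes the winner from Dave to Hank.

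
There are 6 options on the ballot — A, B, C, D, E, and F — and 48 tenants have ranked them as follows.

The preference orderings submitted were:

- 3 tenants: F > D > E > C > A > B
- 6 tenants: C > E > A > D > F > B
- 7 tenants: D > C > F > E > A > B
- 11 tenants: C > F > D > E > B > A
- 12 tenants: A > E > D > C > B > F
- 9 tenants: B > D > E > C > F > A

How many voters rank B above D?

Ballots ranking B above D: 9.
Ballots ranking D above B: 3+6+7+11+12 = 39.
So 9 of 48 voters prefer B to D.

9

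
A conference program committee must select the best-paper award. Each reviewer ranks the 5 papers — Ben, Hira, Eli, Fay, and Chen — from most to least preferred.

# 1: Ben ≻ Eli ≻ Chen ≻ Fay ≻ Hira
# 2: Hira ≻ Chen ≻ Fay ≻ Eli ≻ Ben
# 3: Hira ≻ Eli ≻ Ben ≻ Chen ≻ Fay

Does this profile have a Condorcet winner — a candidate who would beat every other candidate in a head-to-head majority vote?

Head-to-head results (3 voters total):
Ben vs Hira: Hira wins 2–1.
Ben vs Eli: Eli wins 2–1.
Ben vs Fay: Ben wins 2–1.
Ben vs Chen: Ben wins 2–1.
Hira vs Eli: Hira wins 2–1.
Hira vs Fay: Hira wins 2–1.
Hira vs Chen: Hira wins 2–1.
Eli vs Fay: Eli wins 2–1.
Eli vs Chen: Eli wins 2–1.
Fay vs Chen: Chen wins 3–0.
Hira beats each rival — Ben (2–1), Eli (2–1), Fay (2–1), Chen (2–1) — so Hira is the Condorcet winner.

Yes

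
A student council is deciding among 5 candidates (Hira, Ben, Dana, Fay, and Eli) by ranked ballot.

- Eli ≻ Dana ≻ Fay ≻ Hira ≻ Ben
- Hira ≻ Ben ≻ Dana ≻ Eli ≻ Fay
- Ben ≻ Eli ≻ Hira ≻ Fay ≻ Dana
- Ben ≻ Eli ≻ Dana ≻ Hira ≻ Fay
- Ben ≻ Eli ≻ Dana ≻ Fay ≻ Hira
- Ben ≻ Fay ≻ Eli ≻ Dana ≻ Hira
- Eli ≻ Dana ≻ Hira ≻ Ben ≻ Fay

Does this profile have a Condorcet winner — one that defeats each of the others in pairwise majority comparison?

Head-to-head results (7 voters total):
Hira vs Ben: Ben wins 4–3.
Hira vs Dana: Dana wins 5–2.
Hira vs Fay: Hira wins 4–3.
Hira vs Eli: Eli wins 6–1.
Ben vs Dana: Ben wins 5–2.
Ben vs Fay: Ben wins 6–1.
Ben vs Eli: Ben wins 5–2.
Dana vs Fay: Dana wins 5–2.
Dana vs Eli: Eli wins 6–1.
Fay vs Eli: Eli wins 6–1.
Ben beats each rival — Hira (4–3), Dana (5–2), Fay (6–1), Eli (5–2) — so Ben is the Condorcet winner.

Yes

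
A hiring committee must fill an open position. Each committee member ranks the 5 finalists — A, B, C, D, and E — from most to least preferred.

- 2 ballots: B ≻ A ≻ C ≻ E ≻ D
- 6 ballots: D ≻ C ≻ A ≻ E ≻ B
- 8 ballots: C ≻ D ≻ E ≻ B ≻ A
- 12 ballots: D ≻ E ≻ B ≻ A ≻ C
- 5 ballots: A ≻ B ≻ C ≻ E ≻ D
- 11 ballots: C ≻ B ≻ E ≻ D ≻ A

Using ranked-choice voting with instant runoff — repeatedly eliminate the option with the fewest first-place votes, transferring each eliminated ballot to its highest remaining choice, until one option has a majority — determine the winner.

C

Round 1: C 19, D 18, A 5, B 2, E 0. E has the fewest and is eliminated.
Round 2: C 19, D 18, A 5, B 2. B has the fewest and is eliminated.
Round 3: C 19, D 18, A 7. A has the fewest and is eliminated.
Round 4: C 26, D 18. C has a majority.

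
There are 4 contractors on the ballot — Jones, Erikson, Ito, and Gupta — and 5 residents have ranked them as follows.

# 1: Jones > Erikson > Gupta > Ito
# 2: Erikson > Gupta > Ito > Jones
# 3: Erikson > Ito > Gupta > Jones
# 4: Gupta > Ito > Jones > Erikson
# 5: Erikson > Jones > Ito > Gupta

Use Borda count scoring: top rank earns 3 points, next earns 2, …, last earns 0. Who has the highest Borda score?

Erikson

Borda scores:
  Jones: 3 + 0 + 0 + 1 + 2 = 6
  Erikson: 2 + 3 + 3 + 0 + 3 = 11
  Ito: 0 + 1 + 2 + 2 + 1 = 6
  Gupta: 1 + 2 + 1 + 3 + 0 = 7
Erikson has the highest total.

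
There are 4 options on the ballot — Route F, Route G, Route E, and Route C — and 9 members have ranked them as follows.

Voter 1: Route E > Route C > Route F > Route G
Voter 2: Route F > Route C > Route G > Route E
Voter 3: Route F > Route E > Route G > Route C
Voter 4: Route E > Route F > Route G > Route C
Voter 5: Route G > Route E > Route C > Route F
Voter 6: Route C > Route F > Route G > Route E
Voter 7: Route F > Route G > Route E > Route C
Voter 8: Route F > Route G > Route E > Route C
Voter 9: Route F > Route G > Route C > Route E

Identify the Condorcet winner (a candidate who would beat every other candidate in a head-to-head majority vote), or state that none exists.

Head-to-head results (9 voters total):
Route F vs Route G: Route F wins 8–1.
Route F vs Route E: Route F wins 6–3.
Route F vs Route C: Route F wins 6–3.
Route G vs Route E: Route G wins 6–3.
Route G vs Route C: Route G wins 6–3.
Route E vs Route C: Route E wins 6–3.
Route F beats each rival — Route G (8–1), Route E (6–3), Route C (6–3) — so Route F is the Condorcet winner.

Route F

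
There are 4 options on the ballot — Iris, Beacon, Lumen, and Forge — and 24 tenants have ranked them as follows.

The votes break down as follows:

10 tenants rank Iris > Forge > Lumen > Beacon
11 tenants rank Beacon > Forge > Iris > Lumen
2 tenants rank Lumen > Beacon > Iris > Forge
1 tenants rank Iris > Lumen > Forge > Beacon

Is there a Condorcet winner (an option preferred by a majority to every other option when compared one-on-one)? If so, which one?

No Condorcet winner

Head-to-head results (24 voters total):
Iris vs Beacon: Beacon wins 13–11.
Iris vs Lumen: Iris wins 22–2.
Iris vs Forge: Iris wins 13–11.
Beacon vs Lumen: Lumen wins 13–11.
Beacon vs Forge: Beacon wins 13–11.
Lumen vs Forge: Forge wins 21–3.
No candidate beats all others: Iris beats Lumen beats Beacon beats Iris, a majority cycle.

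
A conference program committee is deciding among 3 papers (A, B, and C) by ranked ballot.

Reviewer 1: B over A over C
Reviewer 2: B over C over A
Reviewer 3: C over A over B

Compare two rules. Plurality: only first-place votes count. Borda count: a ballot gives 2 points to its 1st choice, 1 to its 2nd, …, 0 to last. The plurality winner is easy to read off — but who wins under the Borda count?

B

Plurality first-place counts: A 0, B 2, C 1 → B.
Borda totals: A 2, B 4, C 3 → B.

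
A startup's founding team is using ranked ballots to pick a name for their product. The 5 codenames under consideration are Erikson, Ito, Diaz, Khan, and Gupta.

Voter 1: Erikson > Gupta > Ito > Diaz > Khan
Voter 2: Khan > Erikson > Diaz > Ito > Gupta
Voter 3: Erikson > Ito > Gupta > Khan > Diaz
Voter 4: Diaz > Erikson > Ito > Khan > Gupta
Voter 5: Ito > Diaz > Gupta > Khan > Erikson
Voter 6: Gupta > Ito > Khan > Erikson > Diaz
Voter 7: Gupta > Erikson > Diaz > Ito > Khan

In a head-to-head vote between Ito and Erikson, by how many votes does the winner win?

3

Ballots ranking Ito above Erikson: 2.
Ballots ranking Erikson above Ito: 5.
Erikson wins 5–2, a margin of 3.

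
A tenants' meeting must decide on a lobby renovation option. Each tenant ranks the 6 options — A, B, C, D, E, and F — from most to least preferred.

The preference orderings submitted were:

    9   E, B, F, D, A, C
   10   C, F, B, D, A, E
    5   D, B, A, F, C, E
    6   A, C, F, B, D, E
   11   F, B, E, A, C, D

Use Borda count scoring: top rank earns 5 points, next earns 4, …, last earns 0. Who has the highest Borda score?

Borda scores:
  A: 9·1 + 10·1 + 5·3 + 6·5 + 11·2 = 86
  B: 9·4 + 10·3 + 5·4 + 6·2 + 11·4 = 142
  C: 9·0 + 10·5 + 5·1 + 6·4 + 11·1 = 90
  D: 9·2 + 10·2 + 5·5 + 6·1 + 11·0 = 69
  E: 9·5 + 10·0 + 5·0 + 6·0 + 11·3 = 78
  F: 9·3 + 10·4 + 5·2 + 6·3 + 11·5 = 150
F has the highest total.

F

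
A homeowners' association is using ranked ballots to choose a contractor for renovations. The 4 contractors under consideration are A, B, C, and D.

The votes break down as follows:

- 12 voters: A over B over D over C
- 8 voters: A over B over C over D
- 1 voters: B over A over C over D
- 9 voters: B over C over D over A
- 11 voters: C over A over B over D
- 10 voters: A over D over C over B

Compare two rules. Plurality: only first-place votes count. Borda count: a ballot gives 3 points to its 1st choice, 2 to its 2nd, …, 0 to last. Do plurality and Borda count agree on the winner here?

Plurality first-place counts: A 30, B 10, C 11, D 0 → A.
Borda totals: A 114, B 81, C 70, D 41 → A.
The two rules agree on A.

Yes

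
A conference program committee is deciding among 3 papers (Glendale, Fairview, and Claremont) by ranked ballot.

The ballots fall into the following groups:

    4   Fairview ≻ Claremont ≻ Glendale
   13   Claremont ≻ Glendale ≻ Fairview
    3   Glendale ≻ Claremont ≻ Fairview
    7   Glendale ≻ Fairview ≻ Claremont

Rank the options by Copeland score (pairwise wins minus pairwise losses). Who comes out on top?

Pairwise results:
  Glendale vs Fairview: Glendale wins 23–4.
  Glendale vs Claremont: Claremont wins 17–10.
  Fairview vs Claremont: Claremont wins 16–11.
Copeland scores (wins − losses):
  Glendale: 1 − 1 = 0
  Fairview: 0 − 2 = -2
  Claremont: 2 − 0 = 2
Claremont has the best Copeland score.

Claremont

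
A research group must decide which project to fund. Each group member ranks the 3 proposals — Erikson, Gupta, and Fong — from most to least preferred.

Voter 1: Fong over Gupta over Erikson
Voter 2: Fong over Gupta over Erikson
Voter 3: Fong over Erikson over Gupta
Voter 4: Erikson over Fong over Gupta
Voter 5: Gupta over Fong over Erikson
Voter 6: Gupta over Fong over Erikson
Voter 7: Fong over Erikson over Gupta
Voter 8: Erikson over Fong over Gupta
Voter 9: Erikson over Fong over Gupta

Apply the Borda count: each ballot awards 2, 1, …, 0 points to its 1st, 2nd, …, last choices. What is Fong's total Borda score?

13

Borda scores:
  Erikson: 0 + 0 + 1 + 2 + 0 + 0 + 1 + 2 + 2 = 8
  Gupta: 1 + 1 + 0 + 0 + 2 + 2 + 0 + 0 + 0 = 6
  Fong: 2 + 2 + 2 + 1 + 1 + 1 + 2 + 1 + 1 = 13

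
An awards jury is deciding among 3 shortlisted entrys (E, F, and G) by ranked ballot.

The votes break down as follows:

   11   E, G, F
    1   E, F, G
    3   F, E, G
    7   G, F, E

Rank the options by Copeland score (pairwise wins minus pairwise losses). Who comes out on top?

Pairwise results:
  E vs F: E wins 12–10.
  E vs G: E wins 15–7.
  F vs G: G wins 18–4.
Copeland scores (wins − losses):
  E: 2 − 0 = 2
  F: 0 − 2 = -2
  G: 1 − 1 = 0
E has the best Copeland score.

E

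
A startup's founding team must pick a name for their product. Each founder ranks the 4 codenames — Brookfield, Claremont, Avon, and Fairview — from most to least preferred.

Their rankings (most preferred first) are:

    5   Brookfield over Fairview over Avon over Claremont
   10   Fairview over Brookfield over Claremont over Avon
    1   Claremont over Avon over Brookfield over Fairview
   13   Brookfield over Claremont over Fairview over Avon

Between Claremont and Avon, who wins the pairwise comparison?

Ballots ranking Claremont above Avon: 10+1+13 = 24.
Ballots ranking Avon above Claremont: 5.
Claremont wins the head-to-head, 24–5.

Claremont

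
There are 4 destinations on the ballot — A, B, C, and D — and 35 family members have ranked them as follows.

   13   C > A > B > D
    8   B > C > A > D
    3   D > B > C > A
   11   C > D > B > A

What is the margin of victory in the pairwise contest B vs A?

9

Ballots ranking B above A: 8+3+11 = 22.
Ballots ranking A above B: 13.
B wins 22–13, a margin of 9.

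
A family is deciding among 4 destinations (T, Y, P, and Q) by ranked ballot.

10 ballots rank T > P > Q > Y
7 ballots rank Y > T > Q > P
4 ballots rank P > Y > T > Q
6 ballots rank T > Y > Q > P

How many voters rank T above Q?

27

Ballots ranking T above Q: 10+7+4+6 = 27.
Ballots ranking Q above T: 0.
So 27 of 27 voters prefer T to Q.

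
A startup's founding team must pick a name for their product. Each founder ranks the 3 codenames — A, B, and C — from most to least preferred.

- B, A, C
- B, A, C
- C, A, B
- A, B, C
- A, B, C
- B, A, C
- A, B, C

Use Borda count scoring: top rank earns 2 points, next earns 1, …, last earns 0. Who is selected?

A

Borda scores:
  A: 1 + 1 + 1 + 2 + 2 + 1 + 2 = 10
  B: 2 + 2 + 0 + 1 + 1 + 2 + 1 = 9
  C: 0 + 0 + 2 + 0 + 0 + 0 + 0 = 2
A has the highest total.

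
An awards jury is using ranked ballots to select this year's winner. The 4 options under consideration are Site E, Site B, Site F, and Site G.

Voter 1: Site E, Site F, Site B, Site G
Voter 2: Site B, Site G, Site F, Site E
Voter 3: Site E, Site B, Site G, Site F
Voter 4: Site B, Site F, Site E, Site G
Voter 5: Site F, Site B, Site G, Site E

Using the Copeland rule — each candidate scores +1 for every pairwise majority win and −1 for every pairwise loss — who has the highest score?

Pairwise results:
  Site E vs Site B: Site B wins 3–2.
  Site E vs Site F: Site F wins 3–2.
  Site E vs Site G: Site E wins 3–2.
  Site B vs Site F: Site B wins 3–2.
  Site B vs Site G: Site B wins 5–0.
  Site F vs Site G: Site F wins 3–2.
Copeland scores (wins − losses):
  Site E: 1 − 2 = -1
  Site B: 3 − 0 = 3
  Site F: 2 − 1 = 1
  Site G: 0 − 3 = -3
Site B has the best Copeland score.

Site B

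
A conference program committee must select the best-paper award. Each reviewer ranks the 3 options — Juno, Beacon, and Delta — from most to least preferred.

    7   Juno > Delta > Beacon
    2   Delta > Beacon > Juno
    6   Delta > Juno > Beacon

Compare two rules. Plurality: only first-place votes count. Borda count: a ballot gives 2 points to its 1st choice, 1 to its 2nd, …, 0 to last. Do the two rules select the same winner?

Plurality first-place counts: Juno 7, Beacon 0, Delta 8 → Delta.
Borda totals: Juno 20, Beacon 2, Delta 23 → Delta.
The two rules agree on Delta.

Yes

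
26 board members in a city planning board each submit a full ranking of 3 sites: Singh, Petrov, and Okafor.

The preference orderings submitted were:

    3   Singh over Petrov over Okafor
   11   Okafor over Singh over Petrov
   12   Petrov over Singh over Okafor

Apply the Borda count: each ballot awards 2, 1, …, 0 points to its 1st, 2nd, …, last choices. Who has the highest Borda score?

Singh

Borda scores:
  Singh: 3·2 + 11·1 + 12·1 = 29
  Petrov: 3·1 + 11·0 + 12·2 = 27
  Okafor: 3·0 + 11·2 + 12·0 = 22
Singh has the highest total.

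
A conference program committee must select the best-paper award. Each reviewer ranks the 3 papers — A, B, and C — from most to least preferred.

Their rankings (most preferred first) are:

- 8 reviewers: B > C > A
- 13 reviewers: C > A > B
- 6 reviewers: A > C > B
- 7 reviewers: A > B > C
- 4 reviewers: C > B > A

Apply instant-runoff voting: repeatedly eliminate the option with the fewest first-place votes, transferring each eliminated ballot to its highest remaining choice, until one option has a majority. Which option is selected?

Round 1: C 17, A 13, B 8. B has the fewest and is eliminated.
Round 2: C 25, A 13. C has a majority.

C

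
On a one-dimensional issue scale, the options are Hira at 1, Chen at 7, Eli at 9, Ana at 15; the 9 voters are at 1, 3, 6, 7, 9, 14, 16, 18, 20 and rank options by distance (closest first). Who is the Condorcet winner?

With single-peaked preferences on a line, the Condorcet winner is the candidate closest to the median voter.
The median voter (position 9) is closest to Eli at 9.
Check: Eli vs Ana — voters closer to Eli: 5 of 9.

Eli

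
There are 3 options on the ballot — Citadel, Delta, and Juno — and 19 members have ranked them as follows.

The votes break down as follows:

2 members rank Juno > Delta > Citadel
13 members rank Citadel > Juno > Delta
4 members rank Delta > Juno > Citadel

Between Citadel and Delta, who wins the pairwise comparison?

Citadel

Ballots ranking Citadel above Delta: 13.
Ballots ranking Delta above Citadel: 2+4 = 6.
Citadel wins the head-to-head, 13–6.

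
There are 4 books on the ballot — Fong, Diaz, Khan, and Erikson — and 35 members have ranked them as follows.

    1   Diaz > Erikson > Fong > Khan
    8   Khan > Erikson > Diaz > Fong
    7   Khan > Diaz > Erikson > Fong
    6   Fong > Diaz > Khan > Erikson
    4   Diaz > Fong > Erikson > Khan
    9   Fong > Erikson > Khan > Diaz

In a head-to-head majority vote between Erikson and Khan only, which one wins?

Khan

Ballots ranking Erikson above Khan: 1+4+9 = 14.
Ballots ranking Khan above Erikson: 8+7+6 = 21.
Khan wins the head-to-head, 21–14.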